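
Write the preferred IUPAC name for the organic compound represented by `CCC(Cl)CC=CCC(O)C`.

7-chloronon-4-en-2-ol

The longest chain bearing the –OH group and the multiple bond is 9 carbons long (nonane).
The principal characteristic group is an alcohol (–OH), named with the suffix -ol.
There is one C=C double bond, indicated by the ending -ene.
Number the chain so that numbering from this end puts the hydroxyl group at C-2 rather than C-8.
With this numbering: the hydroxyl at C-2; the double bond between C-4 and C-5; a chloro group at C-7.
The name is 7-chloronon-4-en-2-ol.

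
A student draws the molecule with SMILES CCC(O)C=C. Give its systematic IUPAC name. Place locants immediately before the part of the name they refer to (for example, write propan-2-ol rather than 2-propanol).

pent-1-en-3-ol

The longest chain bearing the –OH group and the multiple bond is 5 carbons long (pentane).
The principal characteristic group is an alcohol (–OH), named with the suffix -ol.
The chain contains a C=C double bond, so the unsaturation ending is -ene.
Number the chain so that numbering from this end puts the double bond at C-1 rather than C-4.
With this numbering: the hydroxyl at C-3; the double bond between C-1 and C-2.
The name is pent-1-en-3-ol.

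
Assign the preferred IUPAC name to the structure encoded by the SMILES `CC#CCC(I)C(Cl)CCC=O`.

4-chloro-5-iodonon-7-ynal

The longest chain bearing the –CHO group and the multiple bond is 9 carbons long (nonane).
The highest-priority functional group is an aldehyde (terminal –CHO), so the name ends in -al.
A C≡C triple bond in the chain gives the infix -yne-.
Choose the numbering such that the aldehyde carbon is C-1 by definition.
This places the triple bond between C-7 and C-8; a chloro group at C-4; an iodo group at C-5.
Prefixes are listed alphabetically: chloro, iodo.
The name is 4-chloro-5-iodonon-7-ynal.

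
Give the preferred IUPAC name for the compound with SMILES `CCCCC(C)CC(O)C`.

4-methyloctan-2-ol

The longest carbon chain that includes the –OH group has 8 carbons, so the parent hydride is octane.
The highest-priority functional group is an alcohol (–OH), so the name ends in -ol.
Number the chain so that numbering from this end puts the hydroxyl group at C-2 rather than C-7.
This places the hydroxyl at C-2; a methyl group at C-4.
Assembling the pieces gives 4-methyloctan-2-ol.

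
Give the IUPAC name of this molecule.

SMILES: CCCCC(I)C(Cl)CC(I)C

The parent chain contains 9 carbons (nonane).
Choose the numbering such that the substituent locant set {2,4,5} is lower than {5,6,8} at the first point of difference.
That gives a chloro group at C-4; iodo groups at C-2 and C-5.
The substituents are ordered alphabetically, ignoring any di-/tri- multipliers.
The name is 4-chloro-2,5-diiodononane.

4-chloro-2,5-diiodononane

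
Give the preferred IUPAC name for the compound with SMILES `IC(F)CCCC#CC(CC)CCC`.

7-ethyl-1-fluoro-1-iododec-5-yne

The longest carbon chain that includes the multiple bond has 10 carbons, so the parent hydride is decane.
There is one C≡C triple bond, indicated by the ending -yne.
The numbering direction is chosen so that the substituent locant set {1,1,7} is lower than {4,10,10} at the first point of difference.
With this numbering: the triple bond between C-5 and C-6; an ethyl group at C-7; a fluoro group at C-1; an iodo group at C-1.
Substituent prefixes are cited in alphabetical order (multiplying prefixes like di-/tri- are ignored for ordering).
Putting it together: 7-ethyl-1-fluoro-1-iododec-5-yne.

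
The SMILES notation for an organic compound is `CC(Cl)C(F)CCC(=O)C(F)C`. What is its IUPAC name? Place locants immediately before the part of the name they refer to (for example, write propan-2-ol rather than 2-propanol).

Counting along the main chain through the carbonyl gives 8 carbons: the parent is octane.
The highest-priority functional group is a ketone (C=O on an internal carbon), so the name ends in -one.
Number the chain so that numbering from this end puts the carbonyl group at C-3 rather than C-6.
This places the carbonyl at C-3; a chloro group at C-7; fluoro groups at C-2 and C-6.
Prefixes are listed alphabetically: chloro, fluoro.
Assembling the pieces gives 7-chloro-2,6-difluorooctan-3-one.

7-chloro-2,6-difluorooctan-3-one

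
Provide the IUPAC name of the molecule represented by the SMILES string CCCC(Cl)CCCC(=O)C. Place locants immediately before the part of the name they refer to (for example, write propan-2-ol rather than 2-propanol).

6-chlorononan-2-one

The longest chain bearing the carbonyl is 9 carbons long (nonane).
The principal characteristic group is a ketone (C=O on an internal carbon), named with the suffix -one.
Choose the numbering such that numbering from this end puts the carbonyl group at C-2 rather than C-8.
With this numbering: the carbonyl at C-2; a chloro group at C-6.
The name is 6-chlorononan-2-one.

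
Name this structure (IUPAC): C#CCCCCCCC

non-1-yne

The longest chain bearing the multiple bond is 9 carbons long (nonane).
The chain contains a C≡C triple bond, so the unsaturation ending is -yne.
Choose the numbering such that numbering from this end puts the triple bond at C-1 rather than C-8.
With this numbering: the triple bond between C-1 and C-2.
Putting it together: non-1-yne.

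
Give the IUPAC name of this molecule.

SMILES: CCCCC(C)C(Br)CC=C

4-bromo-5-methylnon-1-ene

Counting along the main chain through the multiple bond gives 9 carbons: the parent is nonane.
The chain contains a C=C double bond, so the unsaturation ending is -ene.
The numbering direction is chosen so that numbering from this end puts the double bond at C-1 rather than C-8.
With this numbering: the double bond between C-1 and C-2; a bromo group at C-4; a methyl group at C-5.
Substituent prefixes are cited in alphabetical order (multiplying prefixes like di-/tri- are ignored for ordering).
Assembling the pieces gives 4-bromo-5-methylnon-1-ene.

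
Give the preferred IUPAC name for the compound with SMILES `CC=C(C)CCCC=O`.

5-methylhept-5-enal

Counting along the main chain through the –CHO group and the multiple bond gives 7 carbons: the parent is heptane.
The highest-priority functional group is an aldehyde (terminal –CHO), so the name ends in -al.
The chain contains a C=C double bond, so the unsaturation ending is -ene.
Number the chain so that the aldehyde carbon is C-1 by definition.
That gives the double bond between C-5 and C-6; a methyl group at C-5.
Assembling the pieces gives 5-methylhept-5-enal.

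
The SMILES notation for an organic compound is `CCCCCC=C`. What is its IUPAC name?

Counting along the main chain through the multiple bond gives 7 carbons: the parent is heptane.
There is one C=C double bond, indicated by the ending -ene.
Number the chain so that numbering from this end puts the double bond at C-1 rather than C-6.
This places the double bond between C-1 and C-2.
Assembling the pieces gives hept-1-ene.

hept-1-ene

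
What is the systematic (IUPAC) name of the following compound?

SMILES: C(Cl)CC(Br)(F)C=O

The longest carbon chain that includes the –CHO group has 4 carbons, so the parent hydride is butane.
The highest-priority functional group is an aldehyde (terminal –CHO), so the name ends in -al.
The numbering direction is chosen so that the aldehyde carbon is C-1 by definition.
That gives a bromo group at C-2; a chloro group at C-4; a fluoro group at C-2.
The substituents are ordered alphabetically, ignoring any di-/tri- multipliers.
Assembling the pieces gives 2-bromo-4-chloro-2-fluorobutanal.

2-bromo-4-chloro-2-fluorobutanal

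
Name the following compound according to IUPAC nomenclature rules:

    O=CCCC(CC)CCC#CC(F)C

The longest carbon chain that includes the –CHO group and the multiple bond has 10 carbons, so the parent hydride is decane.
The highest-priority functional group is an aldehyde (terminal –CHO), so the name ends in -al.
The chain contains a C≡C triple bond, so the unsaturation ending is -yne.
The numbering direction is chosen so that the aldehyde carbon is C-1 by definition.
With this numbering: the triple bond between C-7 and C-8; an ethyl group at C-4; a fluoro group at C-9.
Prefixes are listed alphabetically: ethyl, fluoro.
The name is 4-ethyl-9-fluorodec-7-ynal.

4-ethyl-9-fluorodec-7-ynal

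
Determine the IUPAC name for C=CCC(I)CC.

4-iodohex-1-ene

Counting along the main chain through the multiple bond gives 6 carbons: the parent is hexane.
The chain contains a C=C double bond, so the unsaturation ending is -ene.
Number the chain so that numbering from this end puts the double bond at C-1 rather than C-5.
With this numbering: the double bond between C-1 and C-2; an iodo group at C-4.
Putting it together: 4-iodohex-1-ene.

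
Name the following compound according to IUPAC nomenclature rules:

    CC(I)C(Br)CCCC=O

The longest chain bearing the –CHO group is 7 carbons long (heptane).
The principal characteristic group is an aldehyde (terminal –CHO), named with the suffix -al.
Number the chain so that the aldehyde carbon is C-1 by definition.
This places a bromo group at C-5; an iodo group at C-6.
Substituent prefixes are cited in alphabetical order (multiplying prefixes like di-/tri- are ignored for ordering).
Assembling the pieces gives 5-bromo-6-iodoheptanal.

5-bromo-6-iodoheptanal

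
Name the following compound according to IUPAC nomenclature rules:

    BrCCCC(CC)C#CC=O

7-bromo-4-ethylhept-2-ynal

Counting along the main chain through the –CHO group and the multiple bond gives 7 carbons: the parent is heptane.
An aldehyde (terminal –CHO) is the principal characteristic group, giving the suffix -al.
The chain contains a C≡C triple bond, so the unsaturation ending is -yne.
Number the chain so that the aldehyde carbon is C-1 by definition.
This places the triple bond between C-2 and C-3; a bromo group at C-7; an ethyl group at C-4.
The substituents are ordered alphabetically, ignoring any di-/tri- multipliers.
Putting it together: 7-bromo-4-ethylhept-2-ynal.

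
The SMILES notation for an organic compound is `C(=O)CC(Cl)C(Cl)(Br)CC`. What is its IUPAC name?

4-bromo-3,4-dichlorohexanal

The longest chain bearing the –CHO group is 6 carbons long (hexane).
The highest-priority functional group is an aldehyde (terminal –CHO), so the name ends in -al.
Choose the numbering such that the aldehyde carbon is C-1 by definition.
With this numbering: a bromo group at C-4; chloro groups at C-3 and C-4.
Prefixes are listed alphabetically: bromo, chloro.
The name is 4-bromo-3,4-dichlorohexanal.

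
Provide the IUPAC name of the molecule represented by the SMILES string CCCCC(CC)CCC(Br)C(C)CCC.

5-bromo-8-ethyl-4-methyldodecane

The parent chain contains 12 carbons (dodecane).
The numbering direction is chosen so that the substituent locant set {4,5,8} is lower than {5,8,9} at the first point of difference.
That gives a bromo group at C-5; an ethyl group at C-8; a methyl group at C-4.
Prefixes are listed alphabetically: bromo, ethyl, methyl.
Putting it together: 5-bromo-8-ethyl-4-methyldodecane.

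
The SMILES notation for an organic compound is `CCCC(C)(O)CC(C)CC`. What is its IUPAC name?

The longest carbon chain that includes the –OH group has 8 carbons, so the parent hydride is octane.
An alcohol (–OH) is the principal characteristic group, giving the suffix -ol.
The numbering direction is chosen so that numbering from this end puts the hydroxyl group at C-4 rather than C-5.
This places the hydroxyl at C-4; methyl groups at C-4 and C-6.
The name is 4,6-dimethyloctan-4-ol.

4,6-dimethyloctan-4-ol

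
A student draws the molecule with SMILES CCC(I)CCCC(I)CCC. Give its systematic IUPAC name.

3,7-diiododecane

The longest carbon chain is 10 atoms: the parent is decane.
Number the chain so that the substituent locant set {3,7} is lower than {4,8} at the first point of difference.
With this numbering: iodo groups at C-3 and C-7.
Assembling the pieces gives 3,7-diiododecane.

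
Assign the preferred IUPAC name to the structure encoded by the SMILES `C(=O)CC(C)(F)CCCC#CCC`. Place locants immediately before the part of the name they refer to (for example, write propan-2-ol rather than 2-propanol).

3-fluoro-3-methyldec-7-ynal

The longest chain bearing the –CHO group and the multiple bond is 10 carbons long (decane).
The principal characteristic group is an aldehyde (terminal –CHO), named with the suffix -al.
The chain contains a C≡C triple bond, so the unsaturation ending is -yne.
Choose the numbering such that the aldehyde carbon is C-1 by definition.
That gives the triple bond between C-7 and C-8; a fluoro group at C-3; a methyl group at C-3.
Substituent prefixes are cited in alphabetical order (multiplying prefixes like di-/tri- are ignored for ordering).
Putting it together: 3-fluoro-3-methyldec-7-ynal.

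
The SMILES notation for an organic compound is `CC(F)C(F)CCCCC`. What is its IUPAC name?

The parent chain contains 8 carbons (octane).
Choose the numbering such that the substituent locant set {2,3} is lower than {6,7} at the first point of difference.
That gives fluoro groups at C-2 and C-3.
The name is 2,3-difluorooctane.

2,3-difluorooctane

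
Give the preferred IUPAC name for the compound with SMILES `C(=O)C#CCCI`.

5-iodopent-2-ynal

Counting along the main chain through the –CHO group and the multiple bond gives 5 carbons: the parent is pentane.
An aldehyde (terminal –CHO) is the principal characteristic group, giving the suffix -al.
There is one C≡C triple bond, indicated by the ending -yne.
The numbering direction is chosen so that the aldehyde carbon is C-1 by definition.
With this numbering: the triple bond between C-2 and C-3; an iodo group at C-5.
Assembling the pieces gives 5-iodopent-2-ynal.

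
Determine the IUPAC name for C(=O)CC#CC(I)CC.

Counting along the main chain through the –CHO group and the multiple bond gives 7 carbons: the parent is heptane.
An aldehyde (terminal –CHO) is the principal characteristic group, giving the suffix -al.
The chain contains a C≡C triple bond, so the unsaturation ending is -yne.
Choose the numbering such that the aldehyde carbon is C-1 by definition.
With this numbering: the triple bond between C-3 and C-4; an iodo group at C-5.
Putting it together: 5-iodohept-3-ynal.

5-iodohept-3-ynal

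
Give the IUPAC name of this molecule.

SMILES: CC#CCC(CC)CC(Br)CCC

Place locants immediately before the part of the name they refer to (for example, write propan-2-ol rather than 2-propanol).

The longest chain bearing the multiple bond is 10 carbons long (decane).
A C≡C triple bond in the chain gives the infix -yne-.
Choose the numbering such that numbering from this end puts the triple bond at C-2 rather than C-8.
That gives the triple bond between C-2 and C-3; a bromo group at C-7; an ethyl group at C-5.
Prefixes are listed alphabetically: bromo, ethyl.
The name is 7-bromo-5-ethyldec-2-yne.

7-bromo-5-ethyldec-2-yne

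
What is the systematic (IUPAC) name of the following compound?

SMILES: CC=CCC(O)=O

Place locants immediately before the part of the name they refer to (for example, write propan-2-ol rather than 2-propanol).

pent-3-enoic acid

The longest chain bearing the –COOH group and the multiple bond is 5 carbons long (pentane).
The principal characteristic group is a carboxylic acid (terminal –COOH), named with the suffix -oic acid.
There is one C=C double bond, indicated by the ending -ene.
Number the chain so that the carboxylic acid carbon is C-1 by definition.
This places the double bond between C-3 and C-4.
The name is pent-3-enoic acid.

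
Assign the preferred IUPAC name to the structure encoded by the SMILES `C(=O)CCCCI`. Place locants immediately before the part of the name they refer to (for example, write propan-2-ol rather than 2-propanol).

5-iodopentanal

The longest carbon chain that includes the –CHO group has 5 carbons, so the parent hydride is pentane.
An aldehyde (terminal –CHO) is the principal characteristic group, giving the suffix -al.
The numbering direction is chosen so that the aldehyde carbon is C-1 by definition.
That gives an iodo group at C-5.
Assembling the pieces gives 5-iodopentanal.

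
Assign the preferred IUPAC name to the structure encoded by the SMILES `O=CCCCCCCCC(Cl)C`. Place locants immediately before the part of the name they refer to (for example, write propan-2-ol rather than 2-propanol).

The longest chain bearing the –CHO group is 10 carbons long (decane).
The highest-priority functional group is an aldehyde (terminal –CHO), so the name ends in -al.
Number the chain so that the aldehyde carbon is C-1 by definition.
With this numbering: a chloro group at C-9.
Assembling the pieces gives 9-chlorodecanal.

9-chlorodecanal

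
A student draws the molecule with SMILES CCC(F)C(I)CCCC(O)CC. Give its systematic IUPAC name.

8-fluoro-7-iododecan-3-ol

The longest carbon chain that includes the –OH group has 10 carbons, so the parent hydride is decane.
The principal characteristic group is an alcohol (–OH), named with the suffix -ol.
Number the chain so that numbering from this end puts the hydroxyl group at C-3 rather than C-8.
With this numbering: the hydroxyl at C-3; a fluoro group at C-8; an iodo group at C-7.
Prefixes are listed alphabetically: fluoro, iodo.
Assembling the pieces gives 8-fluoro-7-iododecan-3-ol.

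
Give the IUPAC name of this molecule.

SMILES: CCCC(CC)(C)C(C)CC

The longest continuous carbon chain has 7 atoms, so the parent hydride is heptane.
Choose the numbering such that the substituent locant set {3,4,4} is lower than {4,4,5} at the first point of difference.
This places an ethyl group at C-4; methyl groups at C-3 and C-4.
Prefixes are listed alphabetically: ethyl, methyl.
Assembling the pieces gives 4-ethyl-3,4-dimethylheptane.

4-ethyl-3,4-dimethylheptane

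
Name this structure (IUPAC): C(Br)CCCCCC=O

7-bromoheptanal

The longest carbon chain that includes the –CHO group has 7 carbons, so the parent hydride is heptane.
The principal characteristic group is an aldehyde (terminal –CHO), named with the suffix -al.
Number the chain so that the aldehyde carbon is C-1 by definition.
With this numbering: a bromo group at C-7.
Assembling the pieces gives 7-bromoheptanal.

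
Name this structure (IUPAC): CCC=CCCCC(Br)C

8-bromonon-3-ene

The longest chain bearing the multiple bond is 9 carbons long (nonane).
A C=C double bond in the chain gives the infix -ene-.
Number the chain so that numbering from this end puts the double bond at C-3 rather than C-6.
With this numbering: the double bond between C-3 and C-4; a bromo group at C-8.
The name is 8-bromonon-3-ene.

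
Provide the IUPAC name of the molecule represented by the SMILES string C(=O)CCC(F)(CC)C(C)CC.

The longest chain bearing the –CHO group is 7 carbons long (heptane).
The principal characteristic group is an aldehyde (terminal –CHO), named with the suffix -al.
Choose the numbering such that the aldehyde carbon is C-1 by definition.
That gives an ethyl group at C-4; a fluoro group at C-4; a methyl group at C-5.
The substituents are ordered alphabetically, ignoring any di-/tri- multipliers.
The name is 4-ethyl-4-fluoro-5-methylheptanal.

4-ethyl-4-fluoro-5-methylheptanal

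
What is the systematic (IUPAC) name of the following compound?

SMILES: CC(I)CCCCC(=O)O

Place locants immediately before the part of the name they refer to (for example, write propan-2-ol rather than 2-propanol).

The longest carbon chain that includes the –COOH group has 7 carbons, so the parent hydride is heptane.
A carboxylic acid (terminal –COOH) is the principal characteristic group, giving the suffix -oic acid.
Choose the numbering such that the carboxylic acid carbon is C-1 by definition.
With this numbering: an iodo group at C-6.
Putting it together: 6-iodoheptanoic acid.

6-iodoheptanoic acid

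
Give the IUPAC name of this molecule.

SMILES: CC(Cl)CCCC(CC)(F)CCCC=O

Counting along the main chain through the –CHO group gives 10 carbons: the parent is decane.
The highest-priority functional group is an aldehyde (terminal –CHO), so the name ends in -al.
Choose the numbering such that the aldehyde carbon is C-1 by definition.
With this numbering: a chloro group at C-9; an ethyl group at C-5; a fluoro group at C-5.
Prefixes are listed alphabetically: chloro, ethyl, fluoro.
The name is 9-chloro-5-ethyl-5-fluorodecanal.

9-chloro-5-ethyl-5-fluorodecanal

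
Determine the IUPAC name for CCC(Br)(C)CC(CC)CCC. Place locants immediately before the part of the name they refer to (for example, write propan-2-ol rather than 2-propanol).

3-bromo-5-ethyl-3-methyloctane

The longest continuous carbon chain has 8 atoms, so the parent hydride is octane.
The numbering direction is chosen so that the substituent locant set {3,3,5} is lower than {4,6,6} at the first point of difference.
This places a bromo group at C-3; an ethyl group at C-5; a methyl group at C-3.
The substituents are ordered alphabetically, ignoring any di-/tri- multipliers.
Putting it together: 3-bromo-5-ethyl-3-methyloctane.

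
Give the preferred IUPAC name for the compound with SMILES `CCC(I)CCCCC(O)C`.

7-iodononan-2-ol

The longest chain bearing the –OH group is 9 carbons long (nonane).
The principal characteristic group is an alcohol (–OH), named with the suffix -ol.
Number the chain so that numbering from this end puts the hydroxyl group at C-2 rather than C-8.
That gives the hydroxyl at C-2; an iodo group at C-7.
Putting it together: 7-iodononan-2-ol.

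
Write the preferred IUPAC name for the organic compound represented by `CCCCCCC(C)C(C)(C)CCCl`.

1-chloro-3,3,4-trimethyldecane

The parent chain contains 10 carbons (decane).
Number the chain so that the substituent locant set {1,3,3,4} is lower than {7,8,8,10} at the first point of difference.
This places a chloro group at C-1; methyl groups at C-3 (×2) and C-4.
Prefixes are listed alphabetically: chloro, methyl.
Putting it together: 1-chloro-3,3,4-trimethyldecane.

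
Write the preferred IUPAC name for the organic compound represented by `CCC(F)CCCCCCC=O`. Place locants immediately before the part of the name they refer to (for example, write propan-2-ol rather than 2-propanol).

Counting along the main chain through the –CHO group gives 10 carbons: the parent is decane.
The highest-priority functional group is an aldehyde (terminal –CHO), so the name ends in -al.
The numbering direction is chosen so that the aldehyde carbon is C-1 by definition.
This places a fluoro group at C-8.
The name is 8-fluorodecanal.

8-fluorodecanal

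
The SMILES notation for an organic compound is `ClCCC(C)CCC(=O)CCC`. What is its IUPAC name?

9-chloro-7-methylnonan-4-one

The longest chain bearing the carbonyl is 9 carbons long (nonane).
The highest-priority functional group is a ketone (C=O on an internal carbon), so the name ends in -one.
Choose the numbering such that numbering from this end puts the carbonyl group at C-4 rather than C-6.
This places the carbonyl at C-4; a chloro group at C-9; a methyl group at C-7.
Prefixes are listed alphabetically: chloro, methyl.
The name is 9-chloro-7-methylnonan-4-one.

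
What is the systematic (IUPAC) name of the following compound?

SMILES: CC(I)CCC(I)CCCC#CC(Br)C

2-bromo-8,11-diiodododec-3-yne

The longest chain bearing the multiple bond is 12 carbons long (dodecane).
There is one C≡C triple bond, indicated by the ending -yne.
Number the chain so that numbering from this end puts the triple bond at C-3 rather than C-9.
With this numbering: the triple bond between C-3 and C-4; a bromo group at C-2; iodo groups at C-8 and C-11.
Prefixes are listed alphabetically: bromo, iodo.
Putting it together: 2-bromo-8,11-diiodododec-3-yne.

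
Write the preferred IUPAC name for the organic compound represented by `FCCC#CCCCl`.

Counting along the main chain through the multiple bond gives 6 carbons: the parent is hexane.
A C≡C triple bond in the chain gives the infix -yne-.
The numbering direction is chosen so that the locant sets are identical either way, so the alphabetically earlier chloro substituent takes the lower locant (1 rather than 6).
With this numbering: the triple bond between C-3 and C-4; a chloro group at C-1; a fluoro group at C-6.
Substituent prefixes are cited in alphabetical order (multiplying prefixes like di-/tri- are ignored for ordering).
Assembling the pieces gives 1-chloro-6-fluorohex-3-yne.

1-chloro-6-fluorohex-3-yne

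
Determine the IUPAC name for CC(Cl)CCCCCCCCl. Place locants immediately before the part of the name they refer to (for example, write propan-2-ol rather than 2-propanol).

The parent chain contains 9 carbons (nonane).
The numbering direction is chosen so that the substituent locant set {1,8} is lower than {2,9} at the first point of difference.
That gives chloro groups at C-1 and C-8.
The name is 1,8-dichlorononane.

1,8-dichlorononane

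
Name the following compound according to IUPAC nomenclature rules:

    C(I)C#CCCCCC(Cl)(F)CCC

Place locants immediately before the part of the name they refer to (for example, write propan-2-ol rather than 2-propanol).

The longest chain bearing the multiple bond is 11 carbons long (undecane).
There is one C≡C triple bond, indicated by the ending -yne.
Choose the numbering such that numbering from this end puts the triple bond at C-2 rather than C-9.
This places the triple bond between C-2 and C-3; a chloro group at C-8; a fluoro group at C-8; an iodo group at C-1.
Prefixes are listed alphabetically: chloro, fluoro, iodo.
Putting it together: 8-chloro-8-fluoro-1-iodoundec-2-yne.

8-chloro-8-fluoro-1-iodoundec-2-yne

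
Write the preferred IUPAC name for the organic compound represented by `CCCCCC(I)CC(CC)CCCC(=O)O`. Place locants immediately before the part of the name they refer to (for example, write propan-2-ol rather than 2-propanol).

The longest chain bearing the –COOH group is 12 carbons long (dodecane).
The principal characteristic group is a carboxylic acid (terminal –COOH), named with the suffix -oic acid.
The numbering direction is chosen so that the carboxylic acid carbon is C-1 by definition.
That gives an ethyl group at C-5; an iodo group at C-7.
Prefixes are listed alphabetically: ethyl, iodo.
The name is 5-ethyl-7-iodododecanoic acid.

5-ethyl-7-iodododecanoic acid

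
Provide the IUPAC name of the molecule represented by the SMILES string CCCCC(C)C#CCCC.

6-methyldec-4-yne

The longest chain bearing the multiple bond is 10 carbons long (decane).
There is one C≡C triple bond, indicated by the ending -yne.
Choose the numbering such that numbering from this end puts the triple bond at C-4 rather than C-6.
This places the triple bond between C-4 and C-5; a methyl group at C-6.
The name is 6-methyldec-4-yne.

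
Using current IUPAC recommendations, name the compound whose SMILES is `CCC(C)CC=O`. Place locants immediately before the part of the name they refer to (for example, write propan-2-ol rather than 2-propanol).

The longest carbon chain that includes the –CHO group has 5 carbons, so the parent hydride is pentane.
The highest-priority functional group is an aldehyde (terminal –CHO), so the name ends in -al.
Number the chain so that the aldehyde carbon is C-1 by definition.
This places a methyl group at C-3.
The name is 3-methylpentanal.

3-methylpentanal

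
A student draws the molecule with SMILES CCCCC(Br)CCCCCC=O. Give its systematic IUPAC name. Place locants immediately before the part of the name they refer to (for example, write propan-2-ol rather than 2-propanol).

7-bromoundecanal

The longest chain bearing the –CHO group is 11 carbons long (undecane).
The highest-priority functional group is an aldehyde (terminal –CHO), so the name ends in -al.
Choose the numbering such that the aldehyde carbon is C-1 by definition.
This places a bromo group at C-7.
Putting it together: 7-bromoundecanal.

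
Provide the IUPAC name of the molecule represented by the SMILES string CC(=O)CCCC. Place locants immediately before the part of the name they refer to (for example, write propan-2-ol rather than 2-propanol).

Counting along the main chain through the carbonyl gives 6 carbons: the parent is hexane.
The highest-priority functional group is a ketone (C=O on an internal carbon), so the name ends in -one.
The numbering direction is chosen so that numbering from this end puts the carbonyl group at C-2 rather than C-5.
That gives the carbonyl at C-2.
The name is hexan-2-one.

hexan-2-one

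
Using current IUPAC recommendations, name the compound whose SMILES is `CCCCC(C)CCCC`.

5-methylnonane

The longest carbon chain is 9 atoms: the parent is nonane.
Both numbering directions give the same locant set; either may be used.
With this numbering: a methyl group at C-5.
Assembling the pieces gives 5-methylnonane.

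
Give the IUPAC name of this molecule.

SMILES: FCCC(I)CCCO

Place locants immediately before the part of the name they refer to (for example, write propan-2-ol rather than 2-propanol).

6-fluoro-4-iodohexan-1-ol

The longest chain bearing the –OH group is 6 carbons long (hexane).
An alcohol (–OH) is the principal characteristic group, giving the suffix -ol.
The numbering direction is chosen so that numbering from this end puts the hydroxyl group at C-1 rather than C-6.
This places the hydroxyl at C-1; a fluoro group at C-6; an iodo group at C-4.
Prefixes are listed alphabetically: fluoro, iodo.
Putting it together: 6-fluoro-4-iodohexan-1-ol.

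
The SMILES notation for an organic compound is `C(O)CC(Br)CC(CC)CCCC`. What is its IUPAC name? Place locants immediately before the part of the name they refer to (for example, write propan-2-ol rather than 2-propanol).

3-bromo-5-ethylnonan-1-ol

The longest carbon chain that includes the –OH group has 9 carbons, so the parent hydride is nonane.
The highest-priority functional group is an alcohol (–OH), so the name ends in -ol.
Choose the numbering such that numbering from this end puts the hydroxyl group at C-1 rather than C-9.
With this numbering: the hydroxyl at C-1; a bromo group at C-3; an ethyl group at C-5.
The substituents are ordered alphabetically, ignoring any di-/tri- multipliers.
Assembling the pieces gives 3-bromo-5-ethylnonan-1-ol.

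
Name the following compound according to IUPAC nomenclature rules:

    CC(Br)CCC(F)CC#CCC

9-bromo-6-fluorodec-3-yne

The longest carbon chain that includes the multiple bond has 10 carbons, so the parent hydride is decane.
There is one C≡C triple bond, indicated by the ending -yne.
The numbering direction is chosen so that numbering from this end puts the triple bond at C-3 rather than C-7.
This places the triple bond between C-3 and C-4; a bromo group at C-9; a fluoro group at C-6.
Prefixes are listed alphabetically: bromo, fluoro.
Assembling the pieces gives 9-bromo-6-fluorodec-3-yne.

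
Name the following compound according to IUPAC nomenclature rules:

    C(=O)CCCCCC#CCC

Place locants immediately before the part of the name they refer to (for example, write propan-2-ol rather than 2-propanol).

The longest carbon chain that includes the –CHO group and the multiple bond has 10 carbons, so the parent hydride is decane.
The highest-priority functional group is an aldehyde (terminal –CHO), so the name ends in -al.
A C≡C triple bond in the chain gives the infix -yne-.
Number the chain so that the aldehyde carbon is C-1 by definition.
With this numbering: the triple bond between C-7 and C-8.
Putting it together: dec-7-ynal.

dec-7-ynal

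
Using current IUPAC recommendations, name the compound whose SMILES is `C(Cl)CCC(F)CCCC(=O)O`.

Counting along the main chain through the –COOH group gives 8 carbons: the parent is octane.
A carboxylic acid (terminal –COOH) is the principal characteristic group, giving the suffix -oic acid.
Number the chain so that the carboxylic acid carbon is C-1 by definition.
With this numbering: a chloro group at C-8; a fluoro group at C-5.
Prefixes are listed alphabetically: chloro, fluoro.
The name is 8-chloro-5-fluorooctanoic acid.

8-chloro-5-fluorooctanoic acid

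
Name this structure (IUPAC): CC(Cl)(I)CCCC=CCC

8-chloro-8-iodonon-3-ene

The longest carbon chain that includes the multiple bond has 9 carbons, so the parent hydride is nonane.
The chain contains a C=C double bond, so the unsaturation ending is -ene.
Number the chain so that numbering from this end puts the double bond at C-3 rather than C-6.
With this numbering: the double bond between C-3 and C-4; a chloro group at C-8; an iodo group at C-8.
Prefixes are listed alphabetically: chloro, iodo.
Assembling the pieces gives 8-chloro-8-iodonon-3-ene.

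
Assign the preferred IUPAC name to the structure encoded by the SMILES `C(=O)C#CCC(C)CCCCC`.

5-methyldec-2-ynal

Counting along the main chain through the –CHO group and the multiple bond gives 10 carbons: the parent is decane.
The principal characteristic group is an aldehyde (terminal –CHO), named with the suffix -al.
A C≡C triple bond in the chain gives the infix -yne-.
The numbering direction is chosen so that the aldehyde carbon is C-1 by definition.
That gives the triple bond between C-2 and C-3; a methyl group at C-5.
Assembling the pieces gives 5-methyldec-2-ynal.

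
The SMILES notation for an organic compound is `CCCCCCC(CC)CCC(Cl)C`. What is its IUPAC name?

2-chloro-5-ethylundecane

The longest carbon chain is 11 atoms: the parent is undecane.
Number the chain so that the substituent locant set {2,5} is lower than {7,10} at the first point of difference.
With this numbering: a chloro group at C-2; an ethyl group at C-5.
Substituent prefixes are cited in alphabetical order (multiplying prefixes like di-/tri- are ignored for ordering).
Putting it together: 2-chloro-5-ethylundecane.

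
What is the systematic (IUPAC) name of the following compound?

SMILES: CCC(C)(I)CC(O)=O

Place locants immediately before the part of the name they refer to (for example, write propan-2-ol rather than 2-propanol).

3-iodo-3-methylpentanoic acid

Counting along the main chain through the –COOH group gives 5 carbons: the parent is pentane.
The principal characteristic group is a carboxylic acid (terminal –COOH), named with the suffix -oic acid.
Number the chain so that the carboxylic acid carbon is C-1 by definition.
With this numbering: an iodo group at C-3; a methyl group at C-3.
Prefixes are listed alphabetically: iodo, methyl.
Putting it together: 3-iodo-3-methylpentanoic acid.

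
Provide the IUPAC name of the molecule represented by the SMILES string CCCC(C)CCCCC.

4-methylnonane

The longest continuous carbon chain has 9 atoms, so the parent hydride is nonane.
Number the chain so that the substituent locant set {4} is lower than {6} at the first point of difference.
With this numbering: a methyl group at C-4.
Putting it together: 4-methylnonane.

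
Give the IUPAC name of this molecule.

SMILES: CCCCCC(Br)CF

2-bromo-1-fluoroheptane

The parent chain contains 7 carbons (heptane).
Choose the numbering such that the substituent locant set {1,2} is lower than {6,7} at the first point of difference.
With this numbering: a bromo group at C-2; a fluoro group at C-1.
The substituents are ordered alphabetically, ignoring any di-/tri- multipliers.
The name is 2-bromo-1-fluoroheptane.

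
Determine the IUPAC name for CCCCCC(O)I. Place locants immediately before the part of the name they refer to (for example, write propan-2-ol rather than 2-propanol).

Counting along the main chain through the –OH group gives 6 carbons: the parent is hexane.
An alcohol (–OH) is the principal characteristic group, giving the suffix -ol.
The numbering direction is chosen so that numbering from this end puts the hydroxyl group at C-1 rather than C-6.
That gives the hydroxyl at C-1; an iodo group at C-1.
Putting it together: 1-iodohexan-1-ol.

1-iodohexan-1-ol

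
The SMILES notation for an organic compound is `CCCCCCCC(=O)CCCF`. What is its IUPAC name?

1-fluoroundecan-4-one

The longest carbon chain that includes the carbonyl has 11 carbons, so the parent hydride is undecane.
The highest-priority functional group is a ketone (C=O on an internal carbon), so the name ends in -one.
The numbering direction is chosen so that numbering from this end puts the carbonyl group at C-4 rather than C-8.
That gives the carbonyl at C-4; a fluoro group at C-1.
The name is 1-fluoroundecan-4-one.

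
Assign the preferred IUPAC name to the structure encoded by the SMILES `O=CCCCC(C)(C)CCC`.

The longest chain bearing the –CHO group is 8 carbons long (octane).
An aldehyde (terminal –CHO) is the principal characteristic group, giving the suffix -al.
Number the chain so that the aldehyde carbon is C-1 by definition.
That gives two methyl groups at C-5.
Assembling the pieces gives 5,5-dimethyloctanal.

5,5-dimethyloctanal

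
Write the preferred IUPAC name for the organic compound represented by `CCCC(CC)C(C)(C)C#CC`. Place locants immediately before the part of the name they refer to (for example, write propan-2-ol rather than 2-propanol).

The longest carbon chain that includes the multiple bond has 8 carbons, so the parent hydride is octane.
There is one C≡C triple bond, indicated by the ending -yne.
Number the chain so that numbering from this end puts the triple bond at C-2 rather than C-6.
That gives the triple bond between C-2 and C-3; an ethyl group at C-5; two methyl groups at C-4.
The substituents are ordered alphabetically, ignoring any di-/tri- multipliers.
Assembling the pieces gives 5-ethyl-4,4-dimethyloct-2-yne.

5-ethyl-4,4-dimethyloct-2-yne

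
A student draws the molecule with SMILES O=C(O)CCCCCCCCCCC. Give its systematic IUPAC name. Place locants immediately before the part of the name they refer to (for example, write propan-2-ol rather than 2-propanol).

dodecanoic acid

The longest carbon chain that includes the –COOH group has 12 carbons, so the parent hydride is dodecane.
The principal characteristic group is a carboxylic acid (terminal –COOH), named with the suffix -oic acid.
The numbering direction is chosen so that the carboxylic acid carbon is C-1 by definition.
Assembling the pieces gives dodecanoic acid.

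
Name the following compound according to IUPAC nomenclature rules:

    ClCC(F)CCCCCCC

1-chloro-2-fluorononane

The longest carbon chain is 9 atoms: the parent is nonane.
Number the chain so that the substituent locant set {1,2} is lower than {8,9} at the first point of difference.
With this numbering: a chloro group at C-1; a fluoro group at C-2.
Prefixes are listed alphabetically: chloro, fluoro.
Assembling the pieces gives 1-chloro-2-fluorononane.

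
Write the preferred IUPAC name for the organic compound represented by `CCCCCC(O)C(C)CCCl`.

1-chloro-3-methylnonan-4-ol

Counting along the main chain through the –OH group gives 9 carbons: the parent is nonane.
The highest-priority functional group is an alcohol (–OH), so the name ends in -ol.
Number the chain so that numbering from this end puts the hydroxyl group at C-4 rather than C-6.
That gives the hydroxyl at C-4; a chloro group at C-1; a methyl group at C-3.
Substituent prefixes are cited in alphabetical order (multiplying prefixes like di-/tri- are ignored for ordering).
Putting it together: 1-chloro-3-methylnonan-4-ol.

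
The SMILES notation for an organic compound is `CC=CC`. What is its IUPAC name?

but-2-ene

The longest chain bearing the multiple bond is 4 carbons long (butane).
There is one C=C double bond, indicated by the ending -ene.
Both numbering directions give the same locant set; either may be used.
With this numbering: the double bond between C-2 and C-3.
Putting it together: but-2-ene.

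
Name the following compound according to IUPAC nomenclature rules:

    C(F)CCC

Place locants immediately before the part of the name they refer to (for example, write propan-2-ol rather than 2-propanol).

1-fluorobutane

The longest carbon chain is 4 atoms: the parent is butane.
Choose the numbering such that the substituent locant set {1} is lower than {4} at the first point of difference.
This places a fluoro group at C-1.
Putting it together: 1-fluorobutane.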